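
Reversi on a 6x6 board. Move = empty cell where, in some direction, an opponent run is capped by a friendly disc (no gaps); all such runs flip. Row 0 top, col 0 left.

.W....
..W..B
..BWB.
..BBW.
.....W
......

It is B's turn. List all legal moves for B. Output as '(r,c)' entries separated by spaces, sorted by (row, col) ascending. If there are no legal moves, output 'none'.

Answer: (0,2) (1,3) (1,4) (3,5) (4,4)

Derivation:
(0,0): no bracket -> illegal
(0,2): flips 1 -> legal
(0,3): no bracket -> illegal
(1,0): no bracket -> illegal
(1,1): no bracket -> illegal
(1,3): flips 1 -> legal
(1,4): flips 1 -> legal
(2,1): no bracket -> illegal
(2,5): no bracket -> illegal
(3,5): flips 1 -> legal
(4,3): no bracket -> illegal
(4,4): flips 1 -> legal
(5,4): no bracket -> illegal
(5,5): no bracket -> illegal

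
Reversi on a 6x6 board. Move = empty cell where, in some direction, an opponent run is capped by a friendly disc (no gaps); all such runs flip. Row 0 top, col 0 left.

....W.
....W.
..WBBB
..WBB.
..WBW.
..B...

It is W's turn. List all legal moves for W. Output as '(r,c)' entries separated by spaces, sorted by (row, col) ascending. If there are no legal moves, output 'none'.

(1,2): no bracket -> illegal
(1,3): no bracket -> illegal
(1,5): flips 2 -> legal
(3,5): flips 2 -> legal
(4,1): no bracket -> illegal
(4,5): no bracket -> illegal
(5,1): no bracket -> illegal
(5,3): no bracket -> illegal
(5,4): flips 1 -> legal

Answer: (1,5) (3,5) (5,4)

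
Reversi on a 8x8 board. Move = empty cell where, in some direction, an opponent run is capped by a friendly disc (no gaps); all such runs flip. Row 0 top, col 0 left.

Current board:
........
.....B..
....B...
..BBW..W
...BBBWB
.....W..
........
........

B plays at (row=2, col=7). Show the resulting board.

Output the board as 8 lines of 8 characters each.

Answer: ........
.....B..
....B..B
..BBW..B
...BBBWB
.....W..
........
........

Derivation:
Place B at (2,7); scan 8 dirs for brackets.
Dir NW: first cell '.' (not opp) -> no flip
Dir N: first cell '.' (not opp) -> no flip
Dir NE: edge -> no flip
Dir W: first cell '.' (not opp) -> no flip
Dir E: edge -> no flip
Dir SW: first cell '.' (not opp) -> no flip
Dir S: opp run (3,7) capped by B -> flip
Dir SE: edge -> no flip
All flips: (3,7)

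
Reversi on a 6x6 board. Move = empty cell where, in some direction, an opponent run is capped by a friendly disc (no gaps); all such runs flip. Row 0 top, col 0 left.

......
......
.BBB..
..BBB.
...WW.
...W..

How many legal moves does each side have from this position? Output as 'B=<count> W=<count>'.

Answer: B=3 W=5

Derivation:
-- B to move --
(3,5): no bracket -> illegal
(4,2): no bracket -> illegal
(4,5): no bracket -> illegal
(5,2): flips 1 -> legal
(5,4): flips 2 -> legal
(5,5): flips 1 -> legal
B mobility = 3
-- W to move --
(1,0): flips 2 -> legal
(1,1): flips 2 -> legal
(1,2): no bracket -> illegal
(1,3): flips 2 -> legal
(1,4): no bracket -> illegal
(2,0): no bracket -> illegal
(2,4): flips 1 -> legal
(2,5): flips 1 -> legal
(3,0): no bracket -> illegal
(3,1): no bracket -> illegal
(3,5): no bracket -> illegal
(4,1): no bracket -> illegal
(4,2): no bracket -> illegal
(4,5): no bracket -> illegal
W mobility = 5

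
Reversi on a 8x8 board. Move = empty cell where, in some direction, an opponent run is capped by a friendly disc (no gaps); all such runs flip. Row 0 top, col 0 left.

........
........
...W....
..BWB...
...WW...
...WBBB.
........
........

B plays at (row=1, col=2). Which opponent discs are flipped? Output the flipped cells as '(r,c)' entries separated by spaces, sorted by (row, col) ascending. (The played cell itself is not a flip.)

Answer: (2,3)

Derivation:
Dir NW: first cell '.' (not opp) -> no flip
Dir N: first cell '.' (not opp) -> no flip
Dir NE: first cell '.' (not opp) -> no flip
Dir W: first cell '.' (not opp) -> no flip
Dir E: first cell '.' (not opp) -> no flip
Dir SW: first cell '.' (not opp) -> no flip
Dir S: first cell '.' (not opp) -> no flip
Dir SE: opp run (2,3) capped by B -> flip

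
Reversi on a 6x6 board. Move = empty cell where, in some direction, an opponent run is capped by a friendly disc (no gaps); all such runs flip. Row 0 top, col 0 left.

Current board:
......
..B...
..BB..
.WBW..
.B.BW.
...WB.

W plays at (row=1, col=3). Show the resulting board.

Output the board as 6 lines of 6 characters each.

Place W at (1,3); scan 8 dirs for brackets.
Dir NW: first cell '.' (not opp) -> no flip
Dir N: first cell '.' (not opp) -> no flip
Dir NE: first cell '.' (not opp) -> no flip
Dir W: opp run (1,2), next='.' -> no flip
Dir E: first cell '.' (not opp) -> no flip
Dir SW: opp run (2,2) capped by W -> flip
Dir S: opp run (2,3) capped by W -> flip
Dir SE: first cell '.' (not opp) -> no flip
All flips: (2,2) (2,3)

Answer: ......
..BW..
..WW..
.WBW..
.B.BW.
...WB.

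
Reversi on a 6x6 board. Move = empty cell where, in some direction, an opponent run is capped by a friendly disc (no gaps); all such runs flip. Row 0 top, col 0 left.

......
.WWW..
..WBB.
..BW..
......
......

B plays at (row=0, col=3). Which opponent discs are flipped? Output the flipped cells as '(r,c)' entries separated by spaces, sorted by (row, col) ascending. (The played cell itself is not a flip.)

Dir NW: edge -> no flip
Dir N: edge -> no flip
Dir NE: edge -> no flip
Dir W: first cell '.' (not opp) -> no flip
Dir E: first cell '.' (not opp) -> no flip
Dir SW: opp run (1,2), next='.' -> no flip
Dir S: opp run (1,3) capped by B -> flip
Dir SE: first cell '.' (not opp) -> no flip

Answer: (1,3)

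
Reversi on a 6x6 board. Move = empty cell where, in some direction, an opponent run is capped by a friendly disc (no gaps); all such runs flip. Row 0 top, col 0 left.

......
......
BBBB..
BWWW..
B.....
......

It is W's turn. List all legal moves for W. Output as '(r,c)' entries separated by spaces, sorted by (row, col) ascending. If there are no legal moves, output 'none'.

(1,0): flips 1 -> legal
(1,1): flips 2 -> legal
(1,2): flips 1 -> legal
(1,3): flips 2 -> legal
(1,4): flips 1 -> legal
(2,4): no bracket -> illegal
(3,4): no bracket -> illegal
(4,1): no bracket -> illegal
(5,0): no bracket -> illegal
(5,1): no bracket -> illegal

Answer: (1,0) (1,1) (1,2) (1,3) (1,4)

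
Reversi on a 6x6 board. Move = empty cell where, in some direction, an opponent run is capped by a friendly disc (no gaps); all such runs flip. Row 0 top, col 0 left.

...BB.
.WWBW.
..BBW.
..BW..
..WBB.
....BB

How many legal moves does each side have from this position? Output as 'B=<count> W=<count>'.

-- B to move --
(0,0): flips 1 -> legal
(0,1): flips 1 -> legal
(0,2): flips 1 -> legal
(0,5): flips 1 -> legal
(1,0): flips 2 -> legal
(1,5): flips 1 -> legal
(2,0): no bracket -> illegal
(2,1): flips 1 -> legal
(2,5): flips 2 -> legal
(3,1): no bracket -> illegal
(3,4): flips 3 -> legal
(3,5): flips 1 -> legal
(4,1): flips 1 -> legal
(5,1): no bracket -> illegal
(5,2): flips 1 -> legal
(5,3): no bracket -> illegal
B mobility = 12
-- W to move --
(0,2): flips 1 -> legal
(0,5): no bracket -> illegal
(1,5): no bracket -> illegal
(2,1): flips 2 -> legal
(3,1): flips 1 -> legal
(3,4): flips 1 -> legal
(3,5): no bracket -> illegal
(4,1): flips 2 -> legal
(4,5): flips 2 -> legal
(5,2): no bracket -> illegal
(5,3): flips 1 -> legal
W mobility = 7

Answer: B=12 W=7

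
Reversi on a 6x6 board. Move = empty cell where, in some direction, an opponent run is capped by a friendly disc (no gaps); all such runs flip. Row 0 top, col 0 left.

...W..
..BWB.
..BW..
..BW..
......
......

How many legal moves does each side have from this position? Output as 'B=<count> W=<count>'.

-- B to move --
(0,2): no bracket -> illegal
(0,4): flips 1 -> legal
(2,4): flips 1 -> legal
(3,4): flips 2 -> legal
(4,2): no bracket -> illegal
(4,3): no bracket -> illegal
(4,4): flips 1 -> legal
B mobility = 4
-- W to move --
(0,1): flips 1 -> legal
(0,2): no bracket -> illegal
(0,4): no bracket -> illegal
(0,5): flips 1 -> legal
(1,1): flips 2 -> legal
(1,5): flips 1 -> legal
(2,1): flips 2 -> legal
(2,4): no bracket -> illegal
(2,5): flips 1 -> legal
(3,1): flips 2 -> legal
(4,1): flips 1 -> legal
(4,2): no bracket -> illegal
(4,3): no bracket -> illegal
W mobility = 8

Answer: B=4 W=8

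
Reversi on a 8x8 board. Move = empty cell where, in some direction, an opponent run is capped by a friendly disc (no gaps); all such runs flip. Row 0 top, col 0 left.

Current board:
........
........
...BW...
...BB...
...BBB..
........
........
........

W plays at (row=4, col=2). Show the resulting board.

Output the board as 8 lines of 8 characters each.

Answer: ........
........
...BW...
...WB...
..WBBB..
........
........
........

Derivation:
Place W at (4,2); scan 8 dirs for brackets.
Dir NW: first cell '.' (not opp) -> no flip
Dir N: first cell '.' (not opp) -> no flip
Dir NE: opp run (3,3) capped by W -> flip
Dir W: first cell '.' (not opp) -> no flip
Dir E: opp run (4,3) (4,4) (4,5), next='.' -> no flip
Dir SW: first cell '.' (not opp) -> no flip
Dir S: first cell '.' (not opp) -> no flip
Dir SE: first cell '.' (not opp) -> no flip
All flips: (3,3)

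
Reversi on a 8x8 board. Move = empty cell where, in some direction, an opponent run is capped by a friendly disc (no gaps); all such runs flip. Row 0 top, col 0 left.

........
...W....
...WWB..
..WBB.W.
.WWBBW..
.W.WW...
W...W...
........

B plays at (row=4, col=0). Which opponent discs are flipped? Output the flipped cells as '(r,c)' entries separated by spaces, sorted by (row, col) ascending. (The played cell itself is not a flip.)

Dir NW: edge -> no flip
Dir N: first cell '.' (not opp) -> no flip
Dir NE: first cell '.' (not opp) -> no flip
Dir W: edge -> no flip
Dir E: opp run (4,1) (4,2) capped by B -> flip
Dir SW: edge -> no flip
Dir S: first cell '.' (not opp) -> no flip
Dir SE: opp run (5,1), next='.' -> no flip

Answer: (4,1) (4,2)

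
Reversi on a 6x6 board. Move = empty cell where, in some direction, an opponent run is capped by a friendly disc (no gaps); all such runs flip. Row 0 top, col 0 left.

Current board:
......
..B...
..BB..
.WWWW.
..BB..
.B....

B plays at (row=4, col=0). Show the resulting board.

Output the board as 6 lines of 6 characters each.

Answer: ......
..B...
..BB..
.BWWW.
B.BB..
.B....

Derivation:
Place B at (4,0); scan 8 dirs for brackets.
Dir NW: edge -> no flip
Dir N: first cell '.' (not opp) -> no flip
Dir NE: opp run (3,1) capped by B -> flip
Dir W: edge -> no flip
Dir E: first cell '.' (not opp) -> no flip
Dir SW: edge -> no flip
Dir S: first cell '.' (not opp) -> no flip
Dir SE: first cell 'B' (not opp) -> no flip
All flips: (3,1)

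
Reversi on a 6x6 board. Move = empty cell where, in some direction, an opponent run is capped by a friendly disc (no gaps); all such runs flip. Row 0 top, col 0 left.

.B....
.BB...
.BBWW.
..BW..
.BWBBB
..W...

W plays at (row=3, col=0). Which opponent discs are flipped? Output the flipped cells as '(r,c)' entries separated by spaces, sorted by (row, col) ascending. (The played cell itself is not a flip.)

Answer: (4,1)

Derivation:
Dir NW: edge -> no flip
Dir N: first cell '.' (not opp) -> no flip
Dir NE: opp run (2,1) (1,2), next='.' -> no flip
Dir W: edge -> no flip
Dir E: first cell '.' (not opp) -> no flip
Dir SW: edge -> no flip
Dir S: first cell '.' (not opp) -> no flip
Dir SE: opp run (4,1) capped by W -> flip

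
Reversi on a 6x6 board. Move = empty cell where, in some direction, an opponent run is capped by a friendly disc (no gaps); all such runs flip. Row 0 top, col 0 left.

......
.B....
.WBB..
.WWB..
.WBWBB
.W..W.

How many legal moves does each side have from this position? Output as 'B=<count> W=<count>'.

-- B to move --
(1,0): no bracket -> illegal
(1,2): no bracket -> illegal
(2,0): flips 2 -> legal
(3,0): flips 2 -> legal
(3,4): no bracket -> illegal
(4,0): flips 2 -> legal
(5,0): flips 2 -> legal
(5,2): no bracket -> illegal
(5,3): flips 1 -> legal
(5,5): no bracket -> illegal
B mobility = 5
-- W to move --
(0,0): no bracket -> illegal
(0,1): flips 1 -> legal
(0,2): no bracket -> illegal
(1,0): no bracket -> illegal
(1,2): flips 1 -> legal
(1,3): flips 3 -> legal
(1,4): flips 1 -> legal
(2,0): no bracket -> illegal
(2,4): flips 4 -> legal
(3,4): flips 2 -> legal
(3,5): no bracket -> illegal
(5,2): flips 1 -> legal
(5,3): flips 1 -> legal
(5,5): no bracket -> illegal
W mobility = 8

Answer: B=5 W=8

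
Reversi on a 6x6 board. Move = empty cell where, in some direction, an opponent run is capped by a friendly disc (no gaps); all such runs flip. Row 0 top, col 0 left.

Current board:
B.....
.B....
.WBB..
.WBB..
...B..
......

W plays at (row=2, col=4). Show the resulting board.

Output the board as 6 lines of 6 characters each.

Place W at (2,4); scan 8 dirs for brackets.
Dir NW: first cell '.' (not opp) -> no flip
Dir N: first cell '.' (not opp) -> no flip
Dir NE: first cell '.' (not opp) -> no flip
Dir W: opp run (2,3) (2,2) capped by W -> flip
Dir E: first cell '.' (not opp) -> no flip
Dir SW: opp run (3,3), next='.' -> no flip
Dir S: first cell '.' (not opp) -> no flip
Dir SE: first cell '.' (not opp) -> no flip
All flips: (2,2) (2,3)

Answer: B.....
.B....
.WWWW.
.WBB..
...B..
......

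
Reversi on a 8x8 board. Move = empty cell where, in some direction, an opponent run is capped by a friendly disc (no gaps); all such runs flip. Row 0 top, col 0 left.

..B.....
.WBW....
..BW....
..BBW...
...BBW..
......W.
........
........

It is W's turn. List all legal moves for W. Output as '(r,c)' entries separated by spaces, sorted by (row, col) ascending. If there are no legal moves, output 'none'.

(0,1): flips 1 -> legal
(0,3): no bracket -> illegal
(2,1): flips 1 -> legal
(2,4): no bracket -> illegal
(3,1): flips 3 -> legal
(3,5): no bracket -> illegal
(4,1): flips 1 -> legal
(4,2): flips 2 -> legal
(5,2): flips 1 -> legal
(5,3): flips 2 -> legal
(5,4): flips 1 -> legal
(5,5): flips 3 -> legal

Answer: (0,1) (2,1) (3,1) (4,1) (4,2) (5,2) (5,3) (5,4) (5,5)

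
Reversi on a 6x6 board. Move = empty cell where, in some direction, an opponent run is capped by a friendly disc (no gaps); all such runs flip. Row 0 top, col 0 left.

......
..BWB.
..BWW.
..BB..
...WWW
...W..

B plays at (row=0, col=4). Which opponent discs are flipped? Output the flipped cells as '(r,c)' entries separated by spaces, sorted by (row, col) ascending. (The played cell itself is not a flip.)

Dir NW: edge -> no flip
Dir N: edge -> no flip
Dir NE: edge -> no flip
Dir W: first cell '.' (not opp) -> no flip
Dir E: first cell '.' (not opp) -> no flip
Dir SW: opp run (1,3) capped by B -> flip
Dir S: first cell 'B' (not opp) -> no flip
Dir SE: first cell '.' (not opp) -> no flip

Answer: (1,3)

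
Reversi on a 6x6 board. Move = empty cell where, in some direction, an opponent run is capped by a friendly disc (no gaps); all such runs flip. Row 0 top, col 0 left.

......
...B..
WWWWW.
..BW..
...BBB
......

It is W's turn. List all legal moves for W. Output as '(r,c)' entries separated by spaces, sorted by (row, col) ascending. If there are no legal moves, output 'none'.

Answer: (0,2) (0,3) (0,4) (3,1) (4,1) (4,2) (5,3) (5,4) (5,5)

Derivation:
(0,2): flips 1 -> legal
(0,3): flips 1 -> legal
(0,4): flips 1 -> legal
(1,2): no bracket -> illegal
(1,4): no bracket -> illegal
(3,1): flips 1 -> legal
(3,4): no bracket -> illegal
(3,5): no bracket -> illegal
(4,1): flips 1 -> legal
(4,2): flips 1 -> legal
(5,2): no bracket -> illegal
(5,3): flips 1 -> legal
(5,4): flips 2 -> legal
(5,5): flips 1 -> legal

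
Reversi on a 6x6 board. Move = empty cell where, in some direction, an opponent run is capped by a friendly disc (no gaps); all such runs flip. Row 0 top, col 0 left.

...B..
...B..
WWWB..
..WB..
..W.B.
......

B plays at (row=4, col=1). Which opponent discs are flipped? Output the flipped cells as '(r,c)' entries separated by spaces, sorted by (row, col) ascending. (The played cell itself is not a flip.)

Dir NW: first cell '.' (not opp) -> no flip
Dir N: first cell '.' (not opp) -> no flip
Dir NE: opp run (3,2) capped by B -> flip
Dir W: first cell '.' (not opp) -> no flip
Dir E: opp run (4,2), next='.' -> no flip
Dir SW: first cell '.' (not opp) -> no flip
Dir S: first cell '.' (not opp) -> no flip
Dir SE: first cell '.' (not opp) -> no flip

Answer: (3,2)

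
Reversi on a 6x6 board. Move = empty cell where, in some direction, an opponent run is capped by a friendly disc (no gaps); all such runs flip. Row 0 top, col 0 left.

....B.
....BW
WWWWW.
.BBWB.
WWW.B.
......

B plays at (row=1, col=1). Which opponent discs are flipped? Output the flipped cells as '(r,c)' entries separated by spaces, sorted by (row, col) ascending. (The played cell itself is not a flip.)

Answer: (2,1) (2,2) (3,3)

Derivation:
Dir NW: first cell '.' (not opp) -> no flip
Dir N: first cell '.' (not opp) -> no flip
Dir NE: first cell '.' (not opp) -> no flip
Dir W: first cell '.' (not opp) -> no flip
Dir E: first cell '.' (not opp) -> no flip
Dir SW: opp run (2,0), next=edge -> no flip
Dir S: opp run (2,1) capped by B -> flip
Dir SE: opp run (2,2) (3,3) capped by B -> flip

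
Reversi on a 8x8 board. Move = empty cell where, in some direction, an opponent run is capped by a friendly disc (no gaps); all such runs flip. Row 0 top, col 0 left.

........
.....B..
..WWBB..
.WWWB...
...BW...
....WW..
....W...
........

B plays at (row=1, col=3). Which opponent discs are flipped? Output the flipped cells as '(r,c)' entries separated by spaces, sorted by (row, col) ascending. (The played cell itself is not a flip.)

Dir NW: first cell '.' (not opp) -> no flip
Dir N: first cell '.' (not opp) -> no flip
Dir NE: first cell '.' (not opp) -> no flip
Dir W: first cell '.' (not opp) -> no flip
Dir E: first cell '.' (not opp) -> no flip
Dir SW: opp run (2,2) (3,1), next='.' -> no flip
Dir S: opp run (2,3) (3,3) capped by B -> flip
Dir SE: first cell 'B' (not opp) -> no flip

Answer: (2,3) (3,3)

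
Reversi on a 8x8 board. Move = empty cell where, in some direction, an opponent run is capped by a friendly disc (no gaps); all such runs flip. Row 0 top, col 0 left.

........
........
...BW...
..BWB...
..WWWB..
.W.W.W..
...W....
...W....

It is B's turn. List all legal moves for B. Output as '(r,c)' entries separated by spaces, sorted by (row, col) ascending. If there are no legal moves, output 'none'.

(1,3): no bracket -> illegal
(1,4): flips 1 -> legal
(1,5): no bracket -> illegal
(2,2): no bracket -> illegal
(2,5): flips 1 -> legal
(3,1): no bracket -> illegal
(3,5): no bracket -> illegal
(4,0): no bracket -> illegal
(4,1): flips 3 -> legal
(4,6): no bracket -> illegal
(5,0): no bracket -> illegal
(5,2): flips 2 -> legal
(5,4): flips 2 -> legal
(5,6): no bracket -> illegal
(6,0): no bracket -> illegal
(6,1): no bracket -> illegal
(6,2): no bracket -> illegal
(6,4): no bracket -> illegal
(6,5): flips 1 -> legal
(6,6): no bracket -> illegal
(7,2): no bracket -> illegal
(7,4): no bracket -> illegal

Answer: (1,4) (2,5) (4,1) (5,2) (5,4) (6,5)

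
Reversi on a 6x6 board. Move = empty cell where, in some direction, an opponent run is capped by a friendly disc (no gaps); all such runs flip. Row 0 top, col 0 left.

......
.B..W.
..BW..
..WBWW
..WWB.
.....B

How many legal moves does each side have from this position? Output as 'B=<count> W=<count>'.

Answer: B=7 W=6

Derivation:
-- B to move --
(0,3): no bracket -> illegal
(0,4): no bracket -> illegal
(0,5): no bracket -> illegal
(1,2): no bracket -> illegal
(1,3): flips 1 -> legal
(1,5): no bracket -> illegal
(2,1): no bracket -> illegal
(2,4): flips 2 -> legal
(2,5): no bracket -> illegal
(3,1): flips 1 -> legal
(4,1): flips 2 -> legal
(4,5): no bracket -> illegal
(5,1): flips 1 -> legal
(5,2): flips 2 -> legal
(5,3): flips 1 -> legal
(5,4): no bracket -> illegal
B mobility = 7
-- W to move --
(0,0): no bracket -> illegal
(0,1): no bracket -> illegal
(0,2): no bracket -> illegal
(1,0): no bracket -> illegal
(1,2): flips 1 -> legal
(1,3): no bracket -> illegal
(2,0): no bracket -> illegal
(2,1): flips 1 -> legal
(2,4): flips 1 -> legal
(3,1): no bracket -> illegal
(4,5): flips 1 -> legal
(5,3): flips 1 -> legal
(5,4): flips 1 -> legal
W mobility = 6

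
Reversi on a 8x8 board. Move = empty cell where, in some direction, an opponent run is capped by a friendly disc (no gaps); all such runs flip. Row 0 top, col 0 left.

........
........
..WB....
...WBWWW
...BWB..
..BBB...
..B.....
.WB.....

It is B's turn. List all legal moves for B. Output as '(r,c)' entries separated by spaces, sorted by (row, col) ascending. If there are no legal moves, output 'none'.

(1,1): no bracket -> illegal
(1,2): no bracket -> illegal
(1,3): no bracket -> illegal
(2,1): flips 1 -> legal
(2,4): no bracket -> illegal
(2,5): flips 1 -> legal
(2,6): flips 2 -> legal
(2,7): flips 1 -> legal
(3,1): no bracket -> illegal
(3,2): flips 1 -> legal
(4,2): no bracket -> illegal
(4,6): no bracket -> illegal
(4,7): no bracket -> illegal
(5,5): no bracket -> illegal
(6,0): no bracket -> illegal
(6,1): no bracket -> illegal
(7,0): flips 1 -> legal

Answer: (2,1) (2,5) (2,6) (2,7) (3,2) (7,0)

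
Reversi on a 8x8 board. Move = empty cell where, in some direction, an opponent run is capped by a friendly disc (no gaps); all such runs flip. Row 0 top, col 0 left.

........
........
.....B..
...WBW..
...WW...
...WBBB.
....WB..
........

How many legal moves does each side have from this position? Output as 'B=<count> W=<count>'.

Answer: B=8 W=7

Derivation:
-- B to move --
(2,2): flips 2 -> legal
(2,3): no bracket -> illegal
(2,4): no bracket -> illegal
(2,6): no bracket -> illegal
(3,2): flips 2 -> legal
(3,6): flips 1 -> legal
(4,2): no bracket -> illegal
(4,5): flips 1 -> legal
(4,6): no bracket -> illegal
(5,2): flips 2 -> legal
(6,2): no bracket -> illegal
(6,3): flips 1 -> legal
(7,3): flips 1 -> legal
(7,4): flips 1 -> legal
(7,5): no bracket -> illegal
B mobility = 8
-- W to move --
(1,4): no bracket -> illegal
(1,5): flips 1 -> legal
(1,6): flips 2 -> legal
(2,3): no bracket -> illegal
(2,4): flips 1 -> legal
(2,6): no bracket -> illegal
(3,6): no bracket -> illegal
(4,5): no bracket -> illegal
(4,6): flips 1 -> legal
(4,7): no bracket -> illegal
(5,7): flips 3 -> legal
(6,3): no bracket -> illegal
(6,6): flips 2 -> legal
(6,7): no bracket -> illegal
(7,4): no bracket -> illegal
(7,5): no bracket -> illegal
(7,6): flips 2 -> legal
W mobility = 7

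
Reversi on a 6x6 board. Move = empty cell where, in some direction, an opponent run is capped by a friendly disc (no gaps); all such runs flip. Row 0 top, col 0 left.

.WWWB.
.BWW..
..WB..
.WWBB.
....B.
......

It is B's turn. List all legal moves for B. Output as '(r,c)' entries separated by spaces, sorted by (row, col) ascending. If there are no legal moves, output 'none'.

(0,0): flips 3 -> legal
(1,0): no bracket -> illegal
(1,4): flips 2 -> legal
(2,0): no bracket -> illegal
(2,1): flips 1 -> legal
(2,4): no bracket -> illegal
(3,0): flips 2 -> legal
(4,0): flips 3 -> legal
(4,1): flips 1 -> legal
(4,2): no bracket -> illegal
(4,3): no bracket -> illegal

Answer: (0,0) (1,4) (2,1) (3,0) (4,0) (4,1)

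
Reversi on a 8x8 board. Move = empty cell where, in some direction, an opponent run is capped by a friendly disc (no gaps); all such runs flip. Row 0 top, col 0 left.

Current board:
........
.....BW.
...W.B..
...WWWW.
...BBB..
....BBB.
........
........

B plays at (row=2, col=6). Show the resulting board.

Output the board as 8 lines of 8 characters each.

Place B at (2,6); scan 8 dirs for brackets.
Dir NW: first cell 'B' (not opp) -> no flip
Dir N: opp run (1,6), next='.' -> no flip
Dir NE: first cell '.' (not opp) -> no flip
Dir W: first cell 'B' (not opp) -> no flip
Dir E: first cell '.' (not opp) -> no flip
Dir SW: opp run (3,5) capped by B -> flip
Dir S: opp run (3,6), next='.' -> no flip
Dir SE: first cell '.' (not opp) -> no flip
All flips: (3,5)

Answer: ........
.....BW.
...W.BB.
...WWBW.
...BBB..
....BBB.
........
........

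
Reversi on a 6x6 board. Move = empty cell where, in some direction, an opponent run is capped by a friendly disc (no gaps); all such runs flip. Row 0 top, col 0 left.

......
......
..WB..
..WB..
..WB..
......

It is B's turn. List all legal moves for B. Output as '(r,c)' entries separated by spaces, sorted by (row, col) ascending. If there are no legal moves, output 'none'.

Answer: (1,1) (2,1) (3,1) (4,1) (5,1)

Derivation:
(1,1): flips 1 -> legal
(1,2): no bracket -> illegal
(1,3): no bracket -> illegal
(2,1): flips 2 -> legal
(3,1): flips 1 -> legal
(4,1): flips 2 -> legal
(5,1): flips 1 -> legal
(5,2): no bracket -> illegal
(5,3): no bracket -> illegal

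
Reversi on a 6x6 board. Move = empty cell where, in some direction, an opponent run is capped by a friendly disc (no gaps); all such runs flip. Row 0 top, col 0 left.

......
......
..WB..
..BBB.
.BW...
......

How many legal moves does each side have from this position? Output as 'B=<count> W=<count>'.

Answer: B=6 W=3

Derivation:
-- B to move --
(1,1): flips 1 -> legal
(1,2): flips 1 -> legal
(1,3): no bracket -> illegal
(2,1): flips 1 -> legal
(3,1): no bracket -> illegal
(4,3): flips 1 -> legal
(5,1): flips 1 -> legal
(5,2): flips 1 -> legal
(5,3): no bracket -> illegal
B mobility = 6
-- W to move --
(1,2): no bracket -> illegal
(1,3): no bracket -> illegal
(1,4): no bracket -> illegal
(2,1): no bracket -> illegal
(2,4): flips 2 -> legal
(2,5): no bracket -> illegal
(3,0): no bracket -> illegal
(3,1): no bracket -> illegal
(3,5): no bracket -> illegal
(4,0): flips 1 -> legal
(4,3): no bracket -> illegal
(4,4): flips 1 -> legal
(4,5): no bracket -> illegal
(5,0): no bracket -> illegal
(5,1): no bracket -> illegal
(5,2): no bracket -> illegal
W mobility = 3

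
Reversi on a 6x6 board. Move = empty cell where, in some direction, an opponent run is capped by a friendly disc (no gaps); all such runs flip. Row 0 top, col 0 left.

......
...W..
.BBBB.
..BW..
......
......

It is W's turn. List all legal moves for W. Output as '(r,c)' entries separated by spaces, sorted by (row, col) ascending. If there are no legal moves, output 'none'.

Answer: (1,1) (1,5) (3,1) (3,5)

Derivation:
(1,0): no bracket -> illegal
(1,1): flips 1 -> legal
(1,2): no bracket -> illegal
(1,4): no bracket -> illegal
(1,5): flips 1 -> legal
(2,0): no bracket -> illegal
(2,5): no bracket -> illegal
(3,0): no bracket -> illegal
(3,1): flips 2 -> legal
(3,4): no bracket -> illegal
(3,5): flips 1 -> legal
(4,1): no bracket -> illegal
(4,2): no bracket -> illegal
(4,3): no bracket -> illegal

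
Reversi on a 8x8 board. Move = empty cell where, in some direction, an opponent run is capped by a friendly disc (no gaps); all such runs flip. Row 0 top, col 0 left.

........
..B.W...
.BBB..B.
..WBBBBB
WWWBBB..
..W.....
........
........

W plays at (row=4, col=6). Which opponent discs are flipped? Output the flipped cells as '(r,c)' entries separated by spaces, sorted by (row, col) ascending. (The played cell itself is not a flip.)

Answer: (4,3) (4,4) (4,5)

Derivation:
Dir NW: opp run (3,5), next='.' -> no flip
Dir N: opp run (3,6) (2,6), next='.' -> no flip
Dir NE: opp run (3,7), next=edge -> no flip
Dir W: opp run (4,5) (4,4) (4,3) capped by W -> flip
Dir E: first cell '.' (not opp) -> no flip
Dir SW: first cell '.' (not opp) -> no flip
Dir S: first cell '.' (not opp) -> no flip
Dir SE: first cell '.' (not opp) -> no flip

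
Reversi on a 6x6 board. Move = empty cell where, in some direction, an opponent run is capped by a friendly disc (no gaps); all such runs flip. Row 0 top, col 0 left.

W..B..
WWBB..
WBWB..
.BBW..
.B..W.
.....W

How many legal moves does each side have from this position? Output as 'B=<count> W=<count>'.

Answer: B=3 W=9

Derivation:
-- B to move --
(0,1): flips 1 -> legal
(0,2): no bracket -> illegal
(2,4): no bracket -> illegal
(3,0): no bracket -> illegal
(3,4): flips 1 -> legal
(3,5): no bracket -> illegal
(4,2): no bracket -> illegal
(4,3): flips 1 -> legal
(4,5): no bracket -> illegal
(5,3): no bracket -> illegal
(5,4): no bracket -> illegal
B mobility = 3
-- W to move --
(0,1): no bracket -> illegal
(0,2): flips 1 -> legal
(0,4): flips 1 -> legal
(1,4): flips 2 -> legal
(2,4): flips 1 -> legal
(3,0): flips 2 -> legal
(3,4): no bracket -> illegal
(4,0): flips 1 -> legal
(4,2): flips 2 -> legal
(4,3): flips 2 -> legal
(5,0): no bracket -> illegal
(5,1): flips 3 -> legal
(5,2): no bracket -> illegal
W mobility = 9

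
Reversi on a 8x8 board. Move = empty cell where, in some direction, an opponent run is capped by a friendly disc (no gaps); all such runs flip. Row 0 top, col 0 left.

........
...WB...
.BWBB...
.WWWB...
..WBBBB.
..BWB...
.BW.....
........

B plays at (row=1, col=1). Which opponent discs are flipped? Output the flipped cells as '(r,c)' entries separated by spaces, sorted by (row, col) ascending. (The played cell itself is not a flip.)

Dir NW: first cell '.' (not opp) -> no flip
Dir N: first cell '.' (not opp) -> no flip
Dir NE: first cell '.' (not opp) -> no flip
Dir W: first cell '.' (not opp) -> no flip
Dir E: first cell '.' (not opp) -> no flip
Dir SW: first cell '.' (not opp) -> no flip
Dir S: first cell 'B' (not opp) -> no flip
Dir SE: opp run (2,2) (3,3) capped by B -> flip

Answer: (2,2) (3,3)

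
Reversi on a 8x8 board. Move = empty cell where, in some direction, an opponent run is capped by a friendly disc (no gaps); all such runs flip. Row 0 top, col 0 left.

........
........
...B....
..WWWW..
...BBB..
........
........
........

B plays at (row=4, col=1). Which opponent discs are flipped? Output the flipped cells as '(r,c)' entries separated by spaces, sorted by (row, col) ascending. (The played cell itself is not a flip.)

Dir NW: first cell '.' (not opp) -> no flip
Dir N: first cell '.' (not opp) -> no flip
Dir NE: opp run (3,2) capped by B -> flip
Dir W: first cell '.' (not opp) -> no flip
Dir E: first cell '.' (not opp) -> no flip
Dir SW: first cell '.' (not opp) -> no flip
Dir S: first cell '.' (not opp) -> no flip
Dir SE: first cell '.' (not opp) -> no flip

Answer: (3,2)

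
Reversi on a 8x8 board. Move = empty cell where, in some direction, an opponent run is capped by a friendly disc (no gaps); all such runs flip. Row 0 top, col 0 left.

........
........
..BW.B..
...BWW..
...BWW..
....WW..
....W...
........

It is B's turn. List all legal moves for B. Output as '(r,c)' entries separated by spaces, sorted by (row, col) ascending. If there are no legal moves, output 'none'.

(1,2): no bracket -> illegal
(1,3): flips 1 -> legal
(1,4): no bracket -> illegal
(2,4): flips 1 -> legal
(2,6): no bracket -> illegal
(3,2): no bracket -> illegal
(3,6): flips 2 -> legal
(4,6): flips 2 -> legal
(5,3): no bracket -> illegal
(5,6): no bracket -> illegal
(6,3): no bracket -> illegal
(6,5): flips 4 -> legal
(6,6): flips 2 -> legal
(7,3): no bracket -> illegal
(7,4): no bracket -> illegal
(7,5): no bracket -> illegal

Answer: (1,3) (2,4) (3,6) (4,6) (6,5) (6,6)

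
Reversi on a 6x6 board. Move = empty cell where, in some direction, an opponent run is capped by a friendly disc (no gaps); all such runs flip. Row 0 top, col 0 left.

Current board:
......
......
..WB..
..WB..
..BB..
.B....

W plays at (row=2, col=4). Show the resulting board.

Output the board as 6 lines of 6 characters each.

Place W at (2,4); scan 8 dirs for brackets.
Dir NW: first cell '.' (not opp) -> no flip
Dir N: first cell '.' (not opp) -> no flip
Dir NE: first cell '.' (not opp) -> no flip
Dir W: opp run (2,3) capped by W -> flip
Dir E: first cell '.' (not opp) -> no flip
Dir SW: opp run (3,3) (4,2) (5,1), next=edge -> no flip
Dir S: first cell '.' (not opp) -> no flip
Dir SE: first cell '.' (not opp) -> no flip
All flips: (2,3)

Answer: ......
......
..WWW.
..WB..
..BB..
.B....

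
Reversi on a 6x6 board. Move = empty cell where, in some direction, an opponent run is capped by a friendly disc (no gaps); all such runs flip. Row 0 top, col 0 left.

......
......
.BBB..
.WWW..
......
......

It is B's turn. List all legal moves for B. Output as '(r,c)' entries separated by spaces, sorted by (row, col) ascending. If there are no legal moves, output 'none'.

(2,0): no bracket -> illegal
(2,4): no bracket -> illegal
(3,0): no bracket -> illegal
(3,4): no bracket -> illegal
(4,0): flips 1 -> legal
(4,1): flips 2 -> legal
(4,2): flips 1 -> legal
(4,3): flips 2 -> legal
(4,4): flips 1 -> legal

Answer: (4,0) (4,1) (4,2) (4,3) (4,4)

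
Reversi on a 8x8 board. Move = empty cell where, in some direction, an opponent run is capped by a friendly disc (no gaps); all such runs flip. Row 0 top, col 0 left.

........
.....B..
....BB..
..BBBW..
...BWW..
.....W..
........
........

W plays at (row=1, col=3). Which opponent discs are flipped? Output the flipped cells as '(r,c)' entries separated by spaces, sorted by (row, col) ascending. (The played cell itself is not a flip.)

Dir NW: first cell '.' (not opp) -> no flip
Dir N: first cell '.' (not opp) -> no flip
Dir NE: first cell '.' (not opp) -> no flip
Dir W: first cell '.' (not opp) -> no flip
Dir E: first cell '.' (not opp) -> no flip
Dir SW: first cell '.' (not opp) -> no flip
Dir S: first cell '.' (not opp) -> no flip
Dir SE: opp run (2,4) capped by W -> flip

Answer: (2,4)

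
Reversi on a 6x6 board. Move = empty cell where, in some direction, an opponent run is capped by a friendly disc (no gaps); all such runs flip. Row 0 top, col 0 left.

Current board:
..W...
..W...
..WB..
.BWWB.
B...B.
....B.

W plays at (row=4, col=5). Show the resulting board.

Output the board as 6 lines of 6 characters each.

Place W at (4,5); scan 8 dirs for brackets.
Dir NW: opp run (3,4) (2,3) capped by W -> flip
Dir N: first cell '.' (not opp) -> no flip
Dir NE: edge -> no flip
Dir W: opp run (4,4), next='.' -> no flip
Dir E: edge -> no flip
Dir SW: opp run (5,4), next=edge -> no flip
Dir S: first cell '.' (not opp) -> no flip
Dir SE: edge -> no flip
All flips: (2,3) (3,4)

Answer: ..W...
..W...
..WW..
.BWWW.
B...BW
....B.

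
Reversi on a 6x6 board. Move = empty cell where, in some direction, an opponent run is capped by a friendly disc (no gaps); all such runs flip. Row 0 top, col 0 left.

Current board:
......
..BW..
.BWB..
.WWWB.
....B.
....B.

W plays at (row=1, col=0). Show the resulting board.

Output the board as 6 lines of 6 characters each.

Place W at (1,0); scan 8 dirs for brackets.
Dir NW: edge -> no flip
Dir N: first cell '.' (not opp) -> no flip
Dir NE: first cell '.' (not opp) -> no flip
Dir W: edge -> no flip
Dir E: first cell '.' (not opp) -> no flip
Dir SW: edge -> no flip
Dir S: first cell '.' (not opp) -> no flip
Dir SE: opp run (2,1) capped by W -> flip
All flips: (2,1)

Answer: ......
W.BW..
.WWB..
.WWWB.
....B.
....B.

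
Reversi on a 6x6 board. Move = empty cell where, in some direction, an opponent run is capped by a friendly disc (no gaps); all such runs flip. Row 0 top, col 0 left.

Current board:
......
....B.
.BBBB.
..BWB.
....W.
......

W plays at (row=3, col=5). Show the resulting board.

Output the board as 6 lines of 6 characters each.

Place W at (3,5); scan 8 dirs for brackets.
Dir NW: opp run (2,4), next='.' -> no flip
Dir N: first cell '.' (not opp) -> no flip
Dir NE: edge -> no flip
Dir W: opp run (3,4) capped by W -> flip
Dir E: edge -> no flip
Dir SW: first cell 'W' (not opp) -> no flip
Dir S: first cell '.' (not opp) -> no flip
Dir SE: edge -> no flip
All flips: (3,4)

Answer: ......
....B.
.BBBB.
..BWWW
....W.
......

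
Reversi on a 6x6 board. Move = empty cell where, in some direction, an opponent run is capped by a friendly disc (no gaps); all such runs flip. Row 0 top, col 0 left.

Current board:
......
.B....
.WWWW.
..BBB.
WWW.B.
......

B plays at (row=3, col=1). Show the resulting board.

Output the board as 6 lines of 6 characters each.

Answer: ......
.B....
.BWWW.
.BBBB.
WWW.B.
......

Derivation:
Place B at (3,1); scan 8 dirs for brackets.
Dir NW: first cell '.' (not opp) -> no flip
Dir N: opp run (2,1) capped by B -> flip
Dir NE: opp run (2,2), next='.' -> no flip
Dir W: first cell '.' (not opp) -> no flip
Dir E: first cell 'B' (not opp) -> no flip
Dir SW: opp run (4,0), next=edge -> no flip
Dir S: opp run (4,1), next='.' -> no flip
Dir SE: opp run (4,2), next='.' -> no flip
All flips: (2,1)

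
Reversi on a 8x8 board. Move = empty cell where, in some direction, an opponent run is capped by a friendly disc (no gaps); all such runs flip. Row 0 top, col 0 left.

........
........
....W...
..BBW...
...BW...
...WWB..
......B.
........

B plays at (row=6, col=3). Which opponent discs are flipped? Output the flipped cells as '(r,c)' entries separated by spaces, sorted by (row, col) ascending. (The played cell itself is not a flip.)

Dir NW: first cell '.' (not opp) -> no flip
Dir N: opp run (5,3) capped by B -> flip
Dir NE: opp run (5,4), next='.' -> no flip
Dir W: first cell '.' (not opp) -> no flip
Dir E: first cell '.' (not opp) -> no flip
Dir SW: first cell '.' (not opp) -> no flip
Dir S: first cell '.' (not opp) -> no flip
Dir SE: first cell '.' (not opp) -> no flip

Answer: (5,3)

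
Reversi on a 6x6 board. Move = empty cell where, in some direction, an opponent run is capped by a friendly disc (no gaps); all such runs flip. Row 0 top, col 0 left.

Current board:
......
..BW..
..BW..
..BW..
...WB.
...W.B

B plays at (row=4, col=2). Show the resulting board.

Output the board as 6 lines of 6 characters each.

Answer: ......
..BW..
..BW..
..BW..
..BBB.
...W.B

Derivation:
Place B at (4,2); scan 8 dirs for brackets.
Dir NW: first cell '.' (not opp) -> no flip
Dir N: first cell 'B' (not opp) -> no flip
Dir NE: opp run (3,3), next='.' -> no flip
Dir W: first cell '.' (not opp) -> no flip
Dir E: opp run (4,3) capped by B -> flip
Dir SW: first cell '.' (not opp) -> no flip
Dir S: first cell '.' (not opp) -> no flip
Dir SE: opp run (5,3), next=edge -> no flip
All flips: (4,3)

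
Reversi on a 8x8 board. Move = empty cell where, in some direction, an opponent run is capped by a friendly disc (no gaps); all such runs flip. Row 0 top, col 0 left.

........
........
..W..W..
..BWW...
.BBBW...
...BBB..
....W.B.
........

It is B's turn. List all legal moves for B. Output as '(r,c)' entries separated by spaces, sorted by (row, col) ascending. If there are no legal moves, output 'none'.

(1,1): flips 3 -> legal
(1,2): flips 1 -> legal
(1,3): no bracket -> illegal
(1,4): no bracket -> illegal
(1,5): no bracket -> illegal
(1,6): flips 2 -> legal
(2,1): no bracket -> illegal
(2,3): flips 1 -> legal
(2,4): flips 3 -> legal
(2,6): no bracket -> illegal
(3,1): no bracket -> illegal
(3,5): flips 3 -> legal
(3,6): no bracket -> illegal
(4,5): flips 1 -> legal
(6,3): no bracket -> illegal
(6,5): no bracket -> illegal
(7,3): flips 1 -> legal
(7,4): flips 1 -> legal
(7,5): flips 1 -> legal

Answer: (1,1) (1,2) (1,6) (2,3) (2,4) (3,5) (4,5) (7,3) (7,4) (7,5)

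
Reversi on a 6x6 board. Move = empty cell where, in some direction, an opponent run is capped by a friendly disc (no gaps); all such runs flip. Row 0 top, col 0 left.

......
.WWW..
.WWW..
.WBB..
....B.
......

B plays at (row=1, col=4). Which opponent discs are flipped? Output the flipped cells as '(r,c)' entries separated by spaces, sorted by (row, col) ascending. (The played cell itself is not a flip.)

Answer: (2,3)

Derivation:
Dir NW: first cell '.' (not opp) -> no flip
Dir N: first cell '.' (not opp) -> no flip
Dir NE: first cell '.' (not opp) -> no flip
Dir W: opp run (1,3) (1,2) (1,1), next='.' -> no flip
Dir E: first cell '.' (not opp) -> no flip
Dir SW: opp run (2,3) capped by B -> flip
Dir S: first cell '.' (not opp) -> no flip
Dir SE: first cell '.' (not opp) -> no flip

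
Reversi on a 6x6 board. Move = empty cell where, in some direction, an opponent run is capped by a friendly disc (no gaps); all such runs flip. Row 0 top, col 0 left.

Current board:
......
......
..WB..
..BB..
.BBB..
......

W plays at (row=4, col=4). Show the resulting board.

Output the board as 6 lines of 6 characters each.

Place W at (4,4); scan 8 dirs for brackets.
Dir NW: opp run (3,3) capped by W -> flip
Dir N: first cell '.' (not opp) -> no flip
Dir NE: first cell '.' (not opp) -> no flip
Dir W: opp run (4,3) (4,2) (4,1), next='.' -> no flip
Dir E: first cell '.' (not opp) -> no flip
Dir SW: first cell '.' (not opp) -> no flip
Dir S: first cell '.' (not opp) -> no flip
Dir SE: first cell '.' (not opp) -> no flip
All flips: (3,3)

Answer: ......
......
..WB..
..BW..
.BBBW.
......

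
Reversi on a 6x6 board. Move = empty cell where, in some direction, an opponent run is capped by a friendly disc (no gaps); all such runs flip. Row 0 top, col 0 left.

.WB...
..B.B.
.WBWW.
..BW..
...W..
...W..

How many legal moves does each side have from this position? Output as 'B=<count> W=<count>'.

Answer: B=8 W=6

Derivation:
-- B to move --
(0,0): flips 1 -> legal
(1,0): flips 1 -> legal
(1,1): no bracket -> illegal
(1,3): no bracket -> illegal
(1,5): no bracket -> illegal
(2,0): flips 1 -> legal
(2,5): flips 2 -> legal
(3,0): flips 1 -> legal
(3,1): no bracket -> illegal
(3,4): flips 3 -> legal
(3,5): no bracket -> illegal
(4,2): no bracket -> illegal
(4,4): flips 1 -> legal
(5,2): no bracket -> illegal
(5,4): flips 1 -> legal
B mobility = 8
-- W to move --
(0,3): flips 2 -> legal
(0,4): flips 1 -> legal
(0,5): flips 1 -> legal
(1,1): flips 1 -> legal
(1,3): no bracket -> illegal
(1,5): no bracket -> illegal
(2,5): no bracket -> illegal
(3,1): flips 1 -> legal
(4,1): flips 1 -> legal
(4,2): no bracket -> illegal
W mobility = 6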